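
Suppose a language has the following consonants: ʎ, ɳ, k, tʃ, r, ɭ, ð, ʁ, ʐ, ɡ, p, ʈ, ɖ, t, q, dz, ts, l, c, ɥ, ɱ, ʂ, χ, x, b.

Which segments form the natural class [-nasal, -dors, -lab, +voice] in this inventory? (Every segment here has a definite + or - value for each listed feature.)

Checking each segment against [-nasal], [-dorsal], [-labial], [+voice]: /r/ (alveolar trill), /ɭ/ (retroflex lateral approximant), /ð/ (voiced dental fricative), /ʐ/ (voiced retroflex fricative), /ɖ/ (voiced retroflex stop), /dz/ (voiced alveolar affricate), among others, satisfy every feature; every other segment in the inventory fails at least one.

r, ɭ, ð, ʐ, ɖ, dz, l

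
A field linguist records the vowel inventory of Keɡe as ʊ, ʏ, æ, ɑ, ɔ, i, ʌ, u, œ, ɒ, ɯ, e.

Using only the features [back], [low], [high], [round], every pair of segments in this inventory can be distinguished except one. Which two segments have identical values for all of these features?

On the given features, /ʊ/ and /u/ have an identical profile: [+back], [−low], [+high], [+round]. No other two segments in the inventory coincide on all 4 features. (They do differ in [tense], which is not among the given features.)

ʊ, u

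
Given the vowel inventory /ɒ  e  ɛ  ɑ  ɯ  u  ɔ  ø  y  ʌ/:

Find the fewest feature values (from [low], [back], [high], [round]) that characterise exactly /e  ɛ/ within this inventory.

/e, ɛ/ are all [-back], [-round], and no other segment in the inventory matches both values. Dropping any one of them over-generates: [-round] alone would also admit /ɑ, ɯ, ʌ/; [-back] alone would also admit /ø, y/. No other single listed feature picks out exactly this set either, so fewer than two features will not do.

[-back, -round]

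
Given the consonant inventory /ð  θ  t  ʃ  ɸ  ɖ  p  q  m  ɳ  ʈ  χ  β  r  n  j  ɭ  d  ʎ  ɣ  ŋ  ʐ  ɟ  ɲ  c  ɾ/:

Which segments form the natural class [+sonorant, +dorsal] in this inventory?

j, ʎ, ŋ, ɲ

Eliminate segments failing any feature: /ð, θ, t, ʃ, ɸ, ɖ, p, q, ʈ, χ, β, d, ɣ, ʐ, ɟ, c/ are [−sonorant]; /m, ɳ, r, n, ɭ, ɾ/ are [−dorsal]. The remaining /j, ʎ, ŋ, ɲ/ satisfy [+sonorant], [+dorsal].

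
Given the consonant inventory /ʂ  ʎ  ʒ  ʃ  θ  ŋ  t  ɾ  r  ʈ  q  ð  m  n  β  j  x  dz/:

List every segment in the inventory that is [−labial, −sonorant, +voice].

ʒ, ð, dz

Among the inventory, the [−labial] segments are /ʂ, ʎ, ʒ, ʃ, θ, ŋ, t, ɾ, r, ʈ, q, ð, n, j, x, dz/.
Then [−sonorant] gives /ʂ, ʒ, ʃ, θ, t, ʈ, q, ð, x, dz/.
Within that set, [+voice] leaves /ʒ, ð, dz/.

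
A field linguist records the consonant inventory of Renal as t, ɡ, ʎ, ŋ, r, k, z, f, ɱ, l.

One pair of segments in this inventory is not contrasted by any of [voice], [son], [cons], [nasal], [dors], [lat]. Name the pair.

/f/ (voiceless labiodental fricative) and /t/ (voiceless alveolar stop) are both [-voice], [-sonorant], [+consonantal], [-nasal], [-dorsal], [-lateral], so none of the listed features separates them. (They do differ in [continuant], [labial] and [coronal], which are not among the given features.) Every other pair in the inventory differs on at least one listed feature.

f, t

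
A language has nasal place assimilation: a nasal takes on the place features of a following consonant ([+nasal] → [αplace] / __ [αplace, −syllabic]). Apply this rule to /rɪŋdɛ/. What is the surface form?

In /rɪŋdɛ/, the nasal /ŋ/ precedes /d/, which is [+coronal]. The nasal assimilates in place, becoming the [+coronal] nasal /n/. The surface form is [rɪndɛ].

[rɪndɛ]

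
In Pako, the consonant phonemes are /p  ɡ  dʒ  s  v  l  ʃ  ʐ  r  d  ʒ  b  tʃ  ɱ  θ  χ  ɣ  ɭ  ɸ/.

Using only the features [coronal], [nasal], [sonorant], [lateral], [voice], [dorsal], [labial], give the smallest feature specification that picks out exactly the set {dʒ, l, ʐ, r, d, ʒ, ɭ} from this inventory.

[+voice, +coronal]

Every target segment is [+voice], [+coronal]; each remaining inventory member fails at least one of these. Each conjunct is needed — [+coronal] alone would also admit /s, ʃ, tʃ, θ/; [+voice] alone would also admit /ɡ, v, b, ɱ, …/ — and no other single listed feature has exactly this extension, so two is the minimum.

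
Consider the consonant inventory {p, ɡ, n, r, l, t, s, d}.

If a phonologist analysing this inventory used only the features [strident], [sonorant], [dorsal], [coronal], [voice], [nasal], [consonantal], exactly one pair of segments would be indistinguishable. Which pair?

r, l

On the given features, /r/ and /l/ have an identical profile: [−strident], [+sonorant], [−dorsal], [+coronal], [+voice], [−nasal], [+consonantal]. No other two segments in the inventory coincide on all 7 features. (They do differ in [lateral], which is not among the given features.)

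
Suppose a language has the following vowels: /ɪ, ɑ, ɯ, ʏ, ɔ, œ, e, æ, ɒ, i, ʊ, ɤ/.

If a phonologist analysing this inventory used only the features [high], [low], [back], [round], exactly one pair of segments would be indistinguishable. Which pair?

Both /ɪ/ and /i/ are [+high], [−low], [−back], [−round]. Since the list omits [tense] — which does distinguish the high front unrounded lax vowel from the high front unrounded tense vowel — this pair collapses; all other pairs remain distinct.

ɪ, i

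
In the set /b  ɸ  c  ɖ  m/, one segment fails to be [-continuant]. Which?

ɸ

/ɸ/ is the voiceless bilabial fricative, which is [+continuant]; the rest — /b, ɖ, c, m/ — are [-continuant].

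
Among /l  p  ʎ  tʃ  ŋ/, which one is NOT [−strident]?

tʃ

/tʃ/ is the voiceless postalveolar affricate, which is [+strident]; the rest — /p, ŋ, l, ʎ/ — are [−strident].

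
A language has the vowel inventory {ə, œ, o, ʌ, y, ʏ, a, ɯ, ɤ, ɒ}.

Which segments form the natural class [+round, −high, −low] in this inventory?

œ, o

The [+round] segments are /œ, o, y, ʏ, ɒ/.
Within that set, [−high] gives /œ, o, ɒ/.
Among these, [−low] leaves /œ, o/.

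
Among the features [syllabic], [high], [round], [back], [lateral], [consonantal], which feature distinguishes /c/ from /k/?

/c/ (voiceless palatal stop) and /k/ (voiceless velar stop) agree on [-syllabic], [+high], [-round], [-lateral], [+consonantal]. They differ on [back] (/c/ [-], /k/ [+]).

[back]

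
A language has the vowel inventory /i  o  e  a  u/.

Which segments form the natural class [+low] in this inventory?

a

The feature [low] marks segments produced with the tongue body lowered. In this inventory /a/ has that property, so it is [+low]; /i, o, e, u/ are [-low].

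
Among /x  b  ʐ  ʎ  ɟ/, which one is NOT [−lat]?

ʎ

Every segment except /ʎ/ is [−lateral]. /ʎ/ (palatal lateral approximant) is [+lateral], so it is the exception.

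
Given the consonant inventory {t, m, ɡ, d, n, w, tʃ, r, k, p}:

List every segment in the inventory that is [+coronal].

The [+coronal] segments here are /t, d, n, tʃ, r/; the remaining /m, ɡ, w, k, p/ are [−coronal].

t, d, n, tʃ, r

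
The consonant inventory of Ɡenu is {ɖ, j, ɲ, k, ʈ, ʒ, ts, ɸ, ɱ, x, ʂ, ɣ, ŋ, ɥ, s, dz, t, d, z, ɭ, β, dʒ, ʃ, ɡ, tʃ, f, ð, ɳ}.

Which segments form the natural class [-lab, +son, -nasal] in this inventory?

j, ɭ

Eliminate segments failing any feature: /ɖ, k, ʈ, ʒ, ts, x, ʂ, ɣ, s, dz, t, d, z, dʒ, ʃ, ɡ, tʃ, ð/ are [-sonorant]; /ɲ, ŋ, ɳ/ are [+nasal]; /ɸ, ɱ, ɥ, β, f/ are [+labial]. The remaining /j, ɭ/ satisfy [-labial], [+sonorant], [-nasal].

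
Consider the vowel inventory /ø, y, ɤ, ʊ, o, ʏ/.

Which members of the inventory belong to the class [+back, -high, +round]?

Eliminate segments failing any feature: /ø, y, ʏ/ are [-back]; /ɤ/ is [-round]; /ʊ/ is [+high]. The remaining /o/ satisfy [+back], [-high], [+round].

o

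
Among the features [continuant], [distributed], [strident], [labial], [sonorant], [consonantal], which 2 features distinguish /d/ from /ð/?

[continuant], [distributed]

The two segments share [−strident], [−labial], [−sonorant], [+consonantal]. The only features from the list on which they differ: /d/ is [−continuant] while /ð/ is [+continuant]; /d/ is [−distributed] while /ð/ is [+distributed].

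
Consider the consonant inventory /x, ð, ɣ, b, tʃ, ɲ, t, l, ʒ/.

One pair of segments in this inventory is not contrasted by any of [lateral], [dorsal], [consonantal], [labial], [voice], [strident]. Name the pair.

Both /ɲ/ and /ɣ/ are [−lateral], [+dorsal], [+consonantal], [−labial], [+voice], [−strident]. Since the list omits [sonorant], [nasal], [continuant] and [back] — which do distinguish the palatal nasal from the voiced velar fricative — this pair collapses; all other pairs remain distinct.

ɲ, ɣ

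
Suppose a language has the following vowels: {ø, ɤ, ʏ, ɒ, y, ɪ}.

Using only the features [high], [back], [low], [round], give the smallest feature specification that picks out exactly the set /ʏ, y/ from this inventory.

[+high, +round]

The class [+high], [+round] has exactly /ʏ, y/ as its extension in this inventory. No smaller conjunction from the listed features achieves this: [+round] alone would also admit /ø, ɒ/; [+high] alone would also admit /ɪ/; and checking the remaining single features turns up none with this extension.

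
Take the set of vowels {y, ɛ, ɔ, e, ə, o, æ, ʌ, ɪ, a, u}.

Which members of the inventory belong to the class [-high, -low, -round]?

ɛ, e, ə, ʌ

Checking each segment against [-high], [-low], [-round]: /ɛ/ (mid front unrounded lax vowel), /e/ (mid front unrounded tense vowel), /ə/ (mid central vowel (schwa)), /ʌ/ (mid back unrounded lax vowel) satisfy every feature; every other segment in the inventory fails at least one.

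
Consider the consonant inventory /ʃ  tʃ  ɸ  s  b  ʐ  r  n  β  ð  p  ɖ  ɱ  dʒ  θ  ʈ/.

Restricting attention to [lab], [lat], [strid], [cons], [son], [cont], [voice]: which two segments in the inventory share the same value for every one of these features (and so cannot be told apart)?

ʃ, s

On the given features, /ʃ/ and /s/ have an identical profile: [-labial], [-lateral], [+strident], [+consonantal], [-sonorant], [+continuant], [-voice]. No other two segments in the inventory coincide on all 7 features. (They do differ in [anterior] and [distributed], which are not among the given features.)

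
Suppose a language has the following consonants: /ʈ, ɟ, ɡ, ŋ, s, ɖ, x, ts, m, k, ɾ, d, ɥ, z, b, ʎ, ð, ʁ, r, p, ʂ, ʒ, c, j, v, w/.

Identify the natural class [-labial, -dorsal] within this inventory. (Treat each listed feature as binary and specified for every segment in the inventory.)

Checking each segment against [-labial], [-dorsal]: /ʈ/ (voiceless retroflex stop), /s/ (voiceless alveolar fricative), /ɖ/ (voiced retroflex stop), /ts/ (voiceless alveolar affricate), /ɾ/ (alveolar tap), /d/ (voiced alveolar stop), among others, satisfy every feature; every other segment in the inventory fails at least one.

ʈ, s, ɖ, ts, ɾ, d, z, ð, r, ʂ, ʒ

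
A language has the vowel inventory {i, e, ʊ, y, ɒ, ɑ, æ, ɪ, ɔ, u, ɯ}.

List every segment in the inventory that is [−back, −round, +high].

i, ɪ

Among the inventory, the [−back] segments are /i, e, y, æ, ɪ/.
Then [−round] gives /i, e, æ, ɪ/.
Intersecting with [+high] leaves /i, ɪ/.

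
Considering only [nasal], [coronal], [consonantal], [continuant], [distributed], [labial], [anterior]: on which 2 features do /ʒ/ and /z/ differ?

[anterior], [distributed]

The two segments share [-nasal], [+coronal], [+consonantal], [+continuant], [-labial]. The only features from the list on which they differ: /ʒ/ is [-anterior] while /z/ is [+anterior]; /ʒ/ is [+distributed] while /z/ is [-distributed].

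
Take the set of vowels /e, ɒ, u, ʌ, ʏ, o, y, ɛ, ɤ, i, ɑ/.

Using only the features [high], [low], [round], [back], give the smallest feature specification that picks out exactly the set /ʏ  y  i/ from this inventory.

Every target segment is [+high], [−back]; each remaining inventory member fails at least one of these. Each conjunct is needed — [−back] alone would also admit /e, ɛ/; [+high] alone would also admit /u/ — and no other single listed feature has exactly this extension, so two is the minimum.

[+high, −back]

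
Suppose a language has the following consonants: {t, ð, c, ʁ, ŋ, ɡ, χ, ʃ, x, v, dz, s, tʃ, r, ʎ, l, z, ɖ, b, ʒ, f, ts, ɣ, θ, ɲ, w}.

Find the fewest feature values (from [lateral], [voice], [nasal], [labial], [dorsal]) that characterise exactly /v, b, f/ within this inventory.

The class [+labial], [−dorsal] has exactly /v, b, f/ as its extension in this inventory. No smaller conjunction from the listed features achieves this: [−dorsal] alone would also admit /t, ð, ʃ, dz, …/; [+labial] alone would also admit /w/; and checking the remaining single features turns up none with this extension.

[+labial, −dorsal]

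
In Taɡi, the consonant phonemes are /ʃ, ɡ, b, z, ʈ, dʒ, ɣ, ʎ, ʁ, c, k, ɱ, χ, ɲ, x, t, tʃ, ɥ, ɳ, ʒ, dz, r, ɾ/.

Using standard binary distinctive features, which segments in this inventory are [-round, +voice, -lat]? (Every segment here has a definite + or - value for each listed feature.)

Eliminate segments failing any feature: /ʃ, ʈ, c, k, χ, x, t, tʃ/ are [-voice]; /ʎ/ is [+lateral]; /ɥ/ is [+round]. The remaining /ɡ, b, z, dʒ, ɣ, ʁ, ɱ, ɲ, ɳ, ʒ, dz, r, ɾ/ satisfy [-round], [+voice], [-lateral].

ɡ, b, z, dʒ, ɣ, ʁ, ɱ, ɲ, ɳ, ʒ, dz, r, ɾ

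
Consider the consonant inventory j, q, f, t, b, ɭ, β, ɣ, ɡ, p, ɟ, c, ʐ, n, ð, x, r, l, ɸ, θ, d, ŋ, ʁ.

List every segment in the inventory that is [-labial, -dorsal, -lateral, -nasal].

t, ʐ, ð, r, θ, d

The [-labial] segments are /j, q, t, ɭ, ɣ, ɡ, ɟ, c, ʐ, n, ð, x, r, l, θ, d, ŋ, ʁ/.
Within that set, [-dorsal] gives /t, ɭ, ʐ, n, ð, r, l, θ, d/.
Among these, [-lateral] gives /t, ʐ, n, ð, r, θ, d/.
Among these, [-nasal] leaves /t, ʐ, ð, r, θ, d/.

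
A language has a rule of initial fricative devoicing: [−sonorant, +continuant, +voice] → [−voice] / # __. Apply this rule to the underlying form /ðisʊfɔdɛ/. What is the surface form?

[θisʊfɔdɛ]

The only segment in the rule's environment that also matches [−sonorant, +continuant, +voice] is /ð/. Applying [−voice] turns the voiced dental fricative into /θ/ (voiceless dental fricative), giving [θisʊfɔdɛ].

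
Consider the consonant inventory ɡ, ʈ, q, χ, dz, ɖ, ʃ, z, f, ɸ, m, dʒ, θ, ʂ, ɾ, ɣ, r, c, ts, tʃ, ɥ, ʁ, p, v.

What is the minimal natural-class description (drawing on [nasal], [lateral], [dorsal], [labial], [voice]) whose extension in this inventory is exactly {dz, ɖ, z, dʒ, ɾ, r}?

[+voice, −labial, −dorsal]

The class [+voice], [−labial], [−dorsal] has exactly /dz, ɖ, z, dʒ, ɾ, r/ as its extension in this inventory. No smaller conjunction from the listed features achieves this: [−labial, −dorsal] alone would also admit /ʈ, ʃ, θ, ʂ, …/; [+voice, −dorsal] alone would also admit /m, v/; [+voice, −labial] alone would also admit /ɡ, ɣ, ʁ/; and checking the remaining two-feature bundles turns up none with this extension.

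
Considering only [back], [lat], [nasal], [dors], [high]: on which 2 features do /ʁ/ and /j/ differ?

The two segments share [-lateral], [-nasal], [+dorsal]. The only features from the list on which they differ: /ʁ/ is [-high] while /j/ is [+high]; /ʁ/ is [+back] while /j/ is [-back].

[high], [back]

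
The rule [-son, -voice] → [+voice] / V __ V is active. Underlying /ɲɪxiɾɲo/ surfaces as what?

The only segment in the rule's environment that also matches [-son, -voice] is /x/. Applying [+voice] turns the voiceless velar fricative into /ɣ/ (voiced velar fricative), giving [ɲɪɣiɾɲo].

[ɲɪɣiɾɲo]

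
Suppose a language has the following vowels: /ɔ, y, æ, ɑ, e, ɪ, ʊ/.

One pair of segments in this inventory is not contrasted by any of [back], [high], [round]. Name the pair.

Both /æ/ and /e/ are [−back], [−high], [−round]. Since the list omits [low] — which does distinguish the low front unrounded vowel from the mid front unrounded tense vowel — this pair collapses; all other pairs remain distinct.

æ, e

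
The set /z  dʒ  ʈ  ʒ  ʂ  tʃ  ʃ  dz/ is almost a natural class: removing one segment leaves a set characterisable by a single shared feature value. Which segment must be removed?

ʈ

[strident] groups all but one: /z, ʃ, tʃ, ʒ, dʒ, ʂ, dz/ share [+strident] while /ʈ/ (voiceless retroflex stop) alone is [−strident]. Removing any other segment would not leave a single-feature class that excludes it.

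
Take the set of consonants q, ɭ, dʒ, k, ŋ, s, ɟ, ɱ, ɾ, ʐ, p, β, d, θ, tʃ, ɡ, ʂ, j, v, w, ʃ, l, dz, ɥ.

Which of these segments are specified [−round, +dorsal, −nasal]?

q, k, ɟ, ɡ, j

Eliminate segments failing any feature: /ɭ, dʒ, s, ɱ, ɾ, ʐ, p, β, d, θ, tʃ, ʂ, v, ʃ, l, dz/ are [−dorsal]; /ŋ/ is [+nasal]; /w, ɥ/ are [+round]. The remaining /q, k, ɟ, ɡ, j/ satisfy [−round], [+dorsal], [−nasal].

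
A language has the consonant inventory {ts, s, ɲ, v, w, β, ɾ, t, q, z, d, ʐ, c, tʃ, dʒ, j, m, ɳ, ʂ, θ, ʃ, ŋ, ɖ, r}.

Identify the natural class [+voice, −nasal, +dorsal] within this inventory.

w, j

Among the inventory, the [+voice] segments are /ɲ, v, w, β, ɾ, z, d, ʐ, dʒ, j, m, ɳ, ŋ, ɖ, r/.
Among these, [−nasal] gives /v, w, β, ɾ, z, d, ʐ, dʒ, j, ɖ, r/.
Among these, [+dorsal] leaves /w, j/.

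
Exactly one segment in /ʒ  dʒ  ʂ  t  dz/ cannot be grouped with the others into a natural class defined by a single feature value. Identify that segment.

[strident] groups all but one: /ʒ, dz, dʒ, ʂ/ share [+strident] while /t/ (voiceless alveolar stop) alone is [-strident]. Removing any other segment would not leave a single-feature class that excludes it.

t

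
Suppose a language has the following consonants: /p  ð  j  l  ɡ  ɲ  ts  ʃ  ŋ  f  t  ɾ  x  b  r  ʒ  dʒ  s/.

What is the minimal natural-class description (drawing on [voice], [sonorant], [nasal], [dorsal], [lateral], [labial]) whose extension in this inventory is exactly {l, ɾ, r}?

[+sonorant, −dorsal]

/l, ɾ, r/ are all [+sonorant], [−dorsal], and no other segment in the inventory matches both values. Dropping any one of them over-generates: [−dorsal] alone would also admit /p, ð, ts, ʃ, …/; [+sonorant] alone would also admit /j, ɲ, ŋ/. No other single listed feature picks out exactly this set either, so fewer than two features will not do.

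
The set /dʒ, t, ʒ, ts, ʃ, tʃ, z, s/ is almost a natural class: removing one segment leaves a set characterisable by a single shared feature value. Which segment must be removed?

/tʃ, z, ʃ, s, ts, ʒ, dʒ/ are all [+strident], but /t/ (voiceless alveolar stop) is [-strident]. No other single segment can be removed to leave a set sharing one feature value that the removed segment lacks, so /t/ is the odd one out.

t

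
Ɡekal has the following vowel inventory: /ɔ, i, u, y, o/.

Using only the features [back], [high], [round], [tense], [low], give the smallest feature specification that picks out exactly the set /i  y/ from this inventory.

[−back]

/i, y/ are exactly the [−back] segments in the inventory, so a single feature suffices.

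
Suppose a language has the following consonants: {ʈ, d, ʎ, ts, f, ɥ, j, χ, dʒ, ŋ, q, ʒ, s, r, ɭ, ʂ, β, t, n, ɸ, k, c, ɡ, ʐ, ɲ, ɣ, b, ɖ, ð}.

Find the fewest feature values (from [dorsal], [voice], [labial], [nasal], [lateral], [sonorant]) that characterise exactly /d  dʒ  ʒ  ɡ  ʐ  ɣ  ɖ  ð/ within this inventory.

[−sonorant, +voice, −labial]

Every target segment is [−sonorant], [+voice], [−labial]; each remaining inventory member fails at least one of these. Each conjunct is needed — [+voice, −labial] alone would also admit /ʎ, j, ŋ, r, …/; [−sonorant, −labial] alone would also admit /ʈ, ts, χ, q, …/; [−sonorant, +voice] alone would also admit /β, b/ — and no other combination of two listed features has exactly this extension, so three is the minimum.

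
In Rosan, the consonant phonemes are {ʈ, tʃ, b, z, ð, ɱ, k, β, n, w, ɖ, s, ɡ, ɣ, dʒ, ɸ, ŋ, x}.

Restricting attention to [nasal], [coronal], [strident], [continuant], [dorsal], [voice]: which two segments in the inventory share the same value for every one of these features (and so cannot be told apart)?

/w/ (labial-velar glide) and /ɣ/ (voiced velar fricative) are both [-nasal], [-coronal], [-strident], [+continuant], [+dorsal], [+voice], so none of the listed features separates them. (They do differ in [sonorant], [labial] and [round], which are not among the given features.) Every other pair in the inventory differs on at least one listed feature.

w, ɣ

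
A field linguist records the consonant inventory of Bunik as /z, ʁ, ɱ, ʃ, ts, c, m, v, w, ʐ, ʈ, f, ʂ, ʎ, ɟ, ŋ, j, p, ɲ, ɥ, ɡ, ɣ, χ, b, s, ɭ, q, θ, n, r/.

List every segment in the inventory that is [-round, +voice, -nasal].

The [-round] segments are /z, ʁ, ɱ, ʃ, ts, c, m, v, ʐ, ʈ, f, ʂ, ʎ, ɟ, ŋ, j, p, ɲ, ɡ, ɣ, χ, b, s, ɭ, q, θ, n, r/.
Then [+voice] gives /z, ʁ, ɱ, m, v, ʐ, ʎ, ɟ, ŋ, j, ɲ, ɡ, ɣ, b, ɭ, n, r/.
Then [-nasal] leaves /z, ʁ, v, ʐ, ʎ, ɟ, j, ɡ, ɣ, b, ɭ, r/.

z, ʁ, v, ʐ, ʎ, ɟ, j, ɡ, ɣ, b, ɭ, r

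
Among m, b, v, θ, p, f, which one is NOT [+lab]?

θ

Every segment except /θ/ is [+labial]. /θ/ (voiceless dental fricative) is [−labial], so it is the exception.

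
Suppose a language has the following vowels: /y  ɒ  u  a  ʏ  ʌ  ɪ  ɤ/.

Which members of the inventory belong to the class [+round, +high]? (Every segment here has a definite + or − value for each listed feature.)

First, the [+round] segments are /y, ɒ, u, ʏ/.
Intersecting with [+high] leaves /y, u, ʏ/.

y, u, ʏ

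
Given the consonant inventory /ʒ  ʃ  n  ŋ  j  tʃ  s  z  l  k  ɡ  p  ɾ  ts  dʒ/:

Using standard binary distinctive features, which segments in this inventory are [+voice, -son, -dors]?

ʒ, z, dʒ

The [+voice] segments are /ʒ, n, ŋ, j, z, l, ɡ, ɾ, dʒ/.
Within that set, [-sonorant] gives /ʒ, z, ɡ, dʒ/.
Then [-dorsal] leaves /ʒ, z, dʒ/.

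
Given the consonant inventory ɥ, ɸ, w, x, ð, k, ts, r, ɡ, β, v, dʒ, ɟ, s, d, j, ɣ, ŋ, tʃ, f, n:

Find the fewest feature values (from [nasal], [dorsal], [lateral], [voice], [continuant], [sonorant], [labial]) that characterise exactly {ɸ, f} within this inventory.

[-voice, +labial]

Every target segment is [-voice], [+labial]; each remaining inventory member fails at least one of these. Each conjunct is needed — [+labial] alone would also admit /ɥ, w, β, v/; [-voice] alone would also admit /x, k, ts, s, …/ — and no other single listed feature has exactly this extension, so two is the minimum.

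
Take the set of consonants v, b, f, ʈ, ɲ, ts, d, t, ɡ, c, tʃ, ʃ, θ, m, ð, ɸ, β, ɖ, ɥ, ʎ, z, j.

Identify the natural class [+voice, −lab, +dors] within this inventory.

ɲ, ɡ, ʎ, j

Eliminate segments failing any feature: /v, b, m, β, ɥ/ are [+labial]; /f, ʈ, ts, t, c, tʃ, ʃ, θ, ɸ/ are [−voice]; /d, ð, ɖ, z/ are [−dorsal]. The remaining /ɲ, ɡ, ʎ, j/ satisfy [+voice], [−labial], [+dorsal].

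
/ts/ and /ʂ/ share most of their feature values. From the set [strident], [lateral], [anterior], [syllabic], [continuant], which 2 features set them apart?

[continuant], [anterior]

/ts/ is the voiceless alveolar affricate and /ʂ/ is the voiceless retroflex fricative. Both are [+strident], [−lateral], [−syllabic]. /ts/ is [−continuant] while /ʂ/ is [+continuant]; /ts/ is [+anterior] while /ʂ/ is [−anterior], so the distinguishing features are [continuant], [anterior].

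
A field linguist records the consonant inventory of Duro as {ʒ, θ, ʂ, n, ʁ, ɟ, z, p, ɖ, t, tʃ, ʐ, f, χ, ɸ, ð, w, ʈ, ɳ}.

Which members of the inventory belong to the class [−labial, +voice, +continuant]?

Among the inventory, the [−labial] segments are /ʒ, θ, ʂ, n, ʁ, ɟ, z, ɖ, t, tʃ, ʐ, χ, ð, ʈ, ɳ/.
Among these, [+voice] gives /ʒ, n, ʁ, ɟ, z, ɖ, ʐ, ð, ɳ/.
Among these, [+continuant] leaves /ʒ, ʁ, z, ʐ, ð/.

ʒ, ʁ, z, ʐ, ð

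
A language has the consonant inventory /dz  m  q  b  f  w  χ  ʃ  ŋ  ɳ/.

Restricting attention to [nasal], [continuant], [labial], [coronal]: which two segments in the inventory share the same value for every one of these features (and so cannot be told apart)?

f, w

Both /f/ and /w/ are [-nasal], [+continuant], [+labial], [-coronal]. Since the list omits [sonorant], [voice], [round] and [dorsal] — which do distinguish the voiceless labiodental fricative from the labial-velar glide — this pair collapses; all other pairs remain distinct.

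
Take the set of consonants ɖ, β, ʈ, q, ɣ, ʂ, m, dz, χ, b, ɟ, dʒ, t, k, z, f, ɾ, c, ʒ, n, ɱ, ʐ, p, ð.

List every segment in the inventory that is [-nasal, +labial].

The [-nasal] segments are /ɖ, β, ʈ, q, ɣ, ʂ, dz, χ, b, ɟ, dʒ, t, k, z, f, ɾ, c, ʒ, ʐ, p, ð/.
Of those, [+labial] leaves /β, b, f, p/.

β, b, f, p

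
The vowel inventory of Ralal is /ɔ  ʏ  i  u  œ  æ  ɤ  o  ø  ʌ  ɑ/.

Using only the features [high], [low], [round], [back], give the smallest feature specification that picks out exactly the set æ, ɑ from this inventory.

/æ, ɑ/ are exactly the [+low] segments in the inventory, so a single feature suffices.

[+low]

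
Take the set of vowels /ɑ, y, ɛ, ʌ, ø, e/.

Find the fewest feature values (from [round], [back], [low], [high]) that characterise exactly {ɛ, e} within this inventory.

/ɛ, e/ are all [−back], [−round], and no other segment in the inventory matches both values. Dropping any one of them over-generates: [−round] alone would also admit /ɑ, ʌ/; [−back] alone would also admit /y, ø/. No other single listed feature picks out exactly this set either, so fewer than two features will not do.

[−back, −round]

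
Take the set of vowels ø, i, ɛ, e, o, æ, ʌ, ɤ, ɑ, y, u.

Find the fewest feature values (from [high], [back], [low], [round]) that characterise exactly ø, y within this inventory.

[-back, +round]

The class [-back], [+round] has exactly /ø, y/ as its extension in this inventory. No smaller conjunction from the listed features achieves this: [+round] alone would also admit /o, u/; [-back] alone would also admit /i, ɛ, e, æ/; and checking the remaining single features turns up none with this extension.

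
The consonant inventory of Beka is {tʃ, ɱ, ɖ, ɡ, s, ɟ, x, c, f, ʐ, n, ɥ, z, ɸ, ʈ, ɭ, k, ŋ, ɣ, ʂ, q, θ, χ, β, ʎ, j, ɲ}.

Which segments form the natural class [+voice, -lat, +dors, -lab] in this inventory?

Checking each segment against [+voice], [-lateral], [+dorsal], [-labial]: /ɡ/ (voiced velar stop), /ɟ/ (voiced palatal stop), /ŋ/ (velar nasal), /ɣ/ (voiced velar fricative), /j/ (palatal glide), /ɲ/ (palatal nasal) satisfy every feature; every other segment in the inventory fails at least one.

ɡ, ɟ, ŋ, ɣ, j, ɲ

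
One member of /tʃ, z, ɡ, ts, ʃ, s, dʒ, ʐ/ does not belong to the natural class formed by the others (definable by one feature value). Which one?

ɡ

The remaining segments after removing /ɡ/ share [+strident]; /ɡ/ (voiced velar stop) is [−strident]. For every other candidate removal, the leftover set fails to share any single feature value that the removed segment lacks.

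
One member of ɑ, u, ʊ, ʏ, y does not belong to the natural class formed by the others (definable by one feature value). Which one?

/ʏ, ʊ, y, u/ are all [+high], but /ɑ/ (low back unrounded vowel) is [−high]. No other single segment can be removed to leave a set sharing one feature value that the removed segment lacks, so /ɑ/ is the odd one out.

ɑ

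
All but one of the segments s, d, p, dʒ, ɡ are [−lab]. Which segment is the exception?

p

/ɡ, dʒ, d, s/ are all [−labial]; /p/ (voiceless bilabial stop) is [+labial].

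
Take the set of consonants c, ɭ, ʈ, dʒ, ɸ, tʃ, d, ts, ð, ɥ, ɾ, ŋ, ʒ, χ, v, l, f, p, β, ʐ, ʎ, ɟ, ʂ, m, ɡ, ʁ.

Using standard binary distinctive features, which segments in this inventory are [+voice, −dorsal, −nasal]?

ɭ, dʒ, d, ð, ɾ, ʒ, v, l, β, ʐ

The [+voice] segments are /ɭ, dʒ, d, ð, ɥ, ɾ, ŋ, ʒ, v, l, β, ʐ, ʎ, ɟ, m, ɡ, ʁ/.
Then [−dorsal] gives /ɭ, dʒ, d, ð, ɾ, ʒ, v, l, β, ʐ, m/.
Of those, [−nasal] leaves /ɭ, dʒ, d, ð, ɾ, ʒ, v, l, β, ʐ/.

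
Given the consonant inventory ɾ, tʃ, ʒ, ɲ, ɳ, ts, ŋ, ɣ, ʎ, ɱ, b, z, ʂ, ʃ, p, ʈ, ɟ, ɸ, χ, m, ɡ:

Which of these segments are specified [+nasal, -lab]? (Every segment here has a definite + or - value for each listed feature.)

Checking each segment against [+nasal], [-labial]: /ɲ/ (palatal nasal), /ɳ/ (retroflex nasal), /ŋ/ (velar nasal) satisfy every feature; every other segment in the inventory fails at least one.

ɲ, ɳ, ŋ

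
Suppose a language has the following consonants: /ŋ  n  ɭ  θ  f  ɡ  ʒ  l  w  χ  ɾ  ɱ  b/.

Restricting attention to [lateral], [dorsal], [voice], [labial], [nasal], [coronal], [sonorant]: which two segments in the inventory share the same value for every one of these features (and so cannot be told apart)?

/l/ (alveolar lateral approximant) and /ɭ/ (retroflex lateral approximant) are both [+lateral], [-dorsal], [+voice], [-labial], [-nasal], [+coronal], [+sonorant], so none of the listed features separates them. (They do differ in [anterior], which is not among the given features.) Every other pair in the inventory differs on at least one listed feature.

l, ɭ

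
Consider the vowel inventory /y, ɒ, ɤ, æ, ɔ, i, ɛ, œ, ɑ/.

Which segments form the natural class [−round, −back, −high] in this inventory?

Eliminate segments failing any feature: /y, ɒ, ɔ, œ/ are [+round]; /ɤ, ɑ/ are [+back]; /i/ is [+high]. The remaining /æ, ɛ/ satisfy [−round], [−back], [−high].

æ, ɛ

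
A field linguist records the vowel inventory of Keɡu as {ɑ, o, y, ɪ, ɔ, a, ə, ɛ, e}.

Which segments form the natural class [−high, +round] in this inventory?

o, ɔ

Among the inventory, the [−high] segments are /ɑ, o, ɔ, a, ə, ɛ, e/.
Then [+round] leaves /o, ɔ/.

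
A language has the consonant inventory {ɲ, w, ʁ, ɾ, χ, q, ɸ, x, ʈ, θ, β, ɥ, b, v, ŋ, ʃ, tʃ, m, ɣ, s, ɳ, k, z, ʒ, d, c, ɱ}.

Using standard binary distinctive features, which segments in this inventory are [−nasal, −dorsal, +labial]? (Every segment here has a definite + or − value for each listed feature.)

ɸ, β, b, v

Eliminate segments failing any feature: /ɲ, ŋ, m, ɳ, ɱ/ are [+nasal]; /w, ʁ, χ, q, x, ɥ, ɣ, k, c/ are [+dorsal]; /ɾ, ʈ, θ, ʃ, tʃ, s, z, ʒ, d/ are [−labial]. The remaining /ɸ, β, b, v/ satisfy [−nasal], [−dorsal], [+labial].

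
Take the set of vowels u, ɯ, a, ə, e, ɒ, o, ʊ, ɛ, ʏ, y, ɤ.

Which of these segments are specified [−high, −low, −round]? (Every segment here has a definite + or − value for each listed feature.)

ə, e, ɛ, ɤ

Checking each segment against [−high], [−low], [−round]: /ə/ (mid central vowel (schwa)), /e/ (mid front unrounded tense vowel), /ɛ/ (mid front unrounded lax vowel), /ɤ/ (mid back unrounded tense vowel) satisfy every feature; every other segment in the inventory fails at least one.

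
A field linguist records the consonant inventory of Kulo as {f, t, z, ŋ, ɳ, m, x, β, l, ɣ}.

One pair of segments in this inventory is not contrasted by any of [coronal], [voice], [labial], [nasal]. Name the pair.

z, l

/z/ (voiced alveolar fricative) and /l/ (alveolar lateral approximant) are both [+coronal], [+voice], [−labial], [−nasal], so none of the listed features separates them. (They do differ in [sonorant], [lateral] and [strident], which are not among the given features.) Every other pair in the inventory differs on at least one listed feature.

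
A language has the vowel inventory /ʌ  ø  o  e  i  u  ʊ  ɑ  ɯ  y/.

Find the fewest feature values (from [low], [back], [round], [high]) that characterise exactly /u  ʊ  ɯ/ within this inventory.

[+high, +back]

/u, ʊ, ɯ/ are all [+high], [+back], and no other segment in the inventory matches both values. Dropping any one of them over-generates: [+back] alone would also admit /ʌ, o, ɑ/; [+high] alone would also admit /i, y/. No other single listed feature picks out exactly this set either, so fewer than two features will not do.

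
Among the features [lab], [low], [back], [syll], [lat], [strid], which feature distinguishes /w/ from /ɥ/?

/w/ is the labial-velar glide and /ɥ/ is the labial-palatal glide. Both are [+labial], [-low], [-syllabic], [-lateral], [-strident]. /w/ is [+back] while /ɥ/ is [-back], so the distinguishing feature is [back].

[back]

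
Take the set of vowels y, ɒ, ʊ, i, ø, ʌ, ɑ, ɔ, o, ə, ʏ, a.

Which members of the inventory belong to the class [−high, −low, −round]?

Checking each segment against [−high], [−low], [−round]: /ʌ/ (mid back unrounded lax vowel), /ə/ (mid central vowel (schwa)) satisfy every feature; every other segment in the inventory fails at least one.

ʌ, ə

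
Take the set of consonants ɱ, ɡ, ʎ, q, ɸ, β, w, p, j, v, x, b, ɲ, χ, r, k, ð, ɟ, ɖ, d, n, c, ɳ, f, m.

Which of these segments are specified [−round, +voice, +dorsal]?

Eliminate segments failing any feature: /ɱ, β, v, b, r, ð, ɖ, d, n, ɳ, m/ are [−dorsal]; /q, ɸ, p, x, χ, k, c, f/ are [−voice]; /w/ is [+round]. The remaining /ɡ, ʎ, j, ɲ, ɟ/ satisfy [−round], [+voice], [+dorsal].

ɡ, ʎ, j, ɲ, ɟ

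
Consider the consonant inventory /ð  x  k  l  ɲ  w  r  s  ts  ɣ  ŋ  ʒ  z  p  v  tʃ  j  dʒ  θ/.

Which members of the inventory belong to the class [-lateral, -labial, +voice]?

Among the inventory, the [-lateral] segments are /ð, x, k, ɲ, w, r, s, ts, ɣ, ŋ, ʒ, z, p, v, tʃ, j, dʒ, θ/.
Then [-labial] gives /ð, x, k, ɲ, r, s, ts, ɣ, ŋ, ʒ, z, tʃ, j, dʒ, θ/.
Of those, [+voice] leaves /ð, ɲ, r, ɣ, ŋ, ʒ, z, j, dʒ/.

ð, ɲ, r, ɣ, ŋ, ʒ, z, j, dʒ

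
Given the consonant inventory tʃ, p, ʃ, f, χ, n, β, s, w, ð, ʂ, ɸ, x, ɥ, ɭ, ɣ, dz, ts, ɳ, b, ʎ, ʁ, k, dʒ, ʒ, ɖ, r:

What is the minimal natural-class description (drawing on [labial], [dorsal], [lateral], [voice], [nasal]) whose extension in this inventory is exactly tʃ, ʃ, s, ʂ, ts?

[−voice, −labial, −dorsal]

The class [−voice], [−labial], [−dorsal] has exactly /tʃ, ʃ, s, ʂ, ts/ as its extension in this inventory. No smaller conjunction from the listed features achieves this: [−labial, −dorsal] alone would also admit /n, ð, ɭ, dz, …/; [−voice, −dorsal] alone would also admit /p, f, ɸ/; [−voice, −labial] alone would also admit /χ, x, k/; and checking the remaining two-feature bundles turns up none with this extension.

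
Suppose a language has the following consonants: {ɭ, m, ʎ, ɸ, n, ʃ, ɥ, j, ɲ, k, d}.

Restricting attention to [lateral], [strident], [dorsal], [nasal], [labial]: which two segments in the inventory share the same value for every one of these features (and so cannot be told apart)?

/j/ (palatal glide) and /k/ (voiceless velar stop) are both [-lateral], [-strident], [+dorsal], [-nasal], [-labial], so none of the listed features separates them. (They do differ in [sonorant], [voice], [continuant] and [back], which are not among the given features.) Every other pair in the inventory differs on at least one listed feature.

j, k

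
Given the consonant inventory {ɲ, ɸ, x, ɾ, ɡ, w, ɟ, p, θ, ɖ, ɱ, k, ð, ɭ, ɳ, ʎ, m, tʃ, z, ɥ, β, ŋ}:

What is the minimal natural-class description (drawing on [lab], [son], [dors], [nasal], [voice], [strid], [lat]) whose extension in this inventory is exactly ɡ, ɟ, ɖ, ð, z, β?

The class [-sonorant], [+voice] has exactly /ɡ, ɟ, ɖ, ð, z, β/ as its extension in this inventory. No smaller conjunction from the listed features achieves this: [+voice] alone would also admit /ɲ, ɾ, w, ɱ, …/; [-sonorant] alone would also admit /ɸ, x, p, θ, …/; and checking the remaining single features turns up none with this extension.

[-son, +voice]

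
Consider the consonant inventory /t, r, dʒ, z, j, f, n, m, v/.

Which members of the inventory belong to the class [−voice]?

t, f

The [−voice] segments here are /t, f/; the remaining /r, dʒ, z, j, n, m, v/ are [+voice].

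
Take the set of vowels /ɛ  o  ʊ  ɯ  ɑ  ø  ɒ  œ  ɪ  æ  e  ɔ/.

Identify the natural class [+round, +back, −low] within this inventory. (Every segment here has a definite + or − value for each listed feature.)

Checking each segment against [+round], [+back], [−low]: /o/ (mid back rounded tense vowel), /ʊ/ (high back rounded lax vowel), /ɔ/ (mid back rounded lax vowel) satisfy every feature; every other segment in the inventory fails at least one.

o, ʊ, ɔ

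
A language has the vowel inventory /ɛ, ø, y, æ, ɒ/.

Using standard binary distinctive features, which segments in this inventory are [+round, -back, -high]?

Eliminate segments failing any feature: /ɛ, æ/ are [-round]; /y/ is [+high]; /ɒ/ is [+back]. The remaining /ø/ satisfy [+round], [-back], [-high].

ø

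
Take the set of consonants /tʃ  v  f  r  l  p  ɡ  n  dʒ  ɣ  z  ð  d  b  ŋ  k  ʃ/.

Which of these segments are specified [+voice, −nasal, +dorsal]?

Checking each segment against [+voice], [−nasal], [+dorsal]: /ɡ/ (voiced velar stop), /ɣ/ (voiced velar fricative) satisfy every feature; every other segment in the inventory fails at least one.

ɡ, ɣ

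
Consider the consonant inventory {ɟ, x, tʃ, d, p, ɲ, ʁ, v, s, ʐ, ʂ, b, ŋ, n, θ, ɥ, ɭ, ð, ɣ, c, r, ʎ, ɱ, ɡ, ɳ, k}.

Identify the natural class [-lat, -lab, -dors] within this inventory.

Checking each segment against [-lateral], [-labial], [-dorsal]: /tʃ/ (voiceless postalveolar affricate), /d/ (voiced alveolar stop), /s/ (voiceless alveolar fricative), /ʐ/ (voiced retroflex fricative), /ʂ/ (voiceless retroflex fricative), /n/ (alveolar nasal), among others, satisfy every feature; every other segment in the inventory fails at least one.

tʃ, d, s, ʐ, ʂ, n, θ, ð, r, ɳ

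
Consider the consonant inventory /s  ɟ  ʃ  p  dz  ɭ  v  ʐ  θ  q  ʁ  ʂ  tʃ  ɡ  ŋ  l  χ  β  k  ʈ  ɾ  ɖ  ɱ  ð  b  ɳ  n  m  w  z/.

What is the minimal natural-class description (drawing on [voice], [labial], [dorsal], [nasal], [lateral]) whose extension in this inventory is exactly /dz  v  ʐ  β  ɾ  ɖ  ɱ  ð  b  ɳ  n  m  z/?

[+voice, −lateral, −dorsal]

/dz, v, ʐ, β, ɾ, ɖ, ɱ, ð, b, ɳ, n, m, z/ are all [+voice], [−lateral], [−dorsal], and no other segment in the inventory matches all three values. Dropping any one of them over-generates: [−lateral, −dorsal] alone would also admit /s, ʃ, p, θ, …/; [+voice, −dorsal] alone would also admit /ɭ, l/; [+voice, −lateral] alone would also admit /ɟ, ʁ, ɡ, ŋ, …/. No other combination of two listed features picks out exactly this set either, so fewer than three features will not do.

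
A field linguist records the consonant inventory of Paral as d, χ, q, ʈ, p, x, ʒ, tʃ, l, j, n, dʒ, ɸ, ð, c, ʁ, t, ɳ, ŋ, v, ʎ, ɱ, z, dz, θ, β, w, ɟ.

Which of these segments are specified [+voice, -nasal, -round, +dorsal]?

Eliminate segments failing any feature: /d, ʒ, l, dʒ, ð, v, z, dz, β/ are [-dorsal]; /χ, q, ʈ, p, x, tʃ, ɸ, c, t, θ/ are [-voice]; /n, ɳ, ŋ, ɱ/ are [+nasal]; /w/ is [+round]. The remaining /j, ʁ, ʎ, ɟ/ satisfy [+voice], [-nasal], [-round], [+dorsal].

j, ʁ, ʎ, ɟ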